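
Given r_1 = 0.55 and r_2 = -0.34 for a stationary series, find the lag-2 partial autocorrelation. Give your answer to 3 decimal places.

φ_{22} = (r_2 − r_1²) / (1 − r_1²)
r_1² = (0.55)² = 0.3025
Numerator = -0.34 − 0.3025 = -0.6425; denominator = 1 − 0.3025 = 0.6975
φ_{22} = -0.6425 / 0.6975 = -0.921

-0.921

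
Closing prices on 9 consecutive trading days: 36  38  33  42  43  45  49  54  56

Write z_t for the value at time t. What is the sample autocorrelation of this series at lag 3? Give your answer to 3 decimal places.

0.006

Mean z̄ = (36 + 38 + 33 + 42 + 43 + 45 + 49 + 54 + 56)/9 = 44.0000
Σ(z_t−z̄)(z_{t+3}−z̄) = (16.0000) + (6.0000) + (-11.0000) + (-10.0000) + (-10.0000) + (12.0000) = 3.0000
Denominator Σ(z_t−z̄)² = 496.0000
r_3 = 3.0000 / 496.0000 = 0.006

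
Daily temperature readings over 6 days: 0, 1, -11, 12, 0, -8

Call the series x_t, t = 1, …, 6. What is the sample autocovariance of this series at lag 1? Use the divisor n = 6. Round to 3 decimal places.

-23.667

Mean x̄ = (0 + 1 − 11 + 12 + 0 − 8)/6 = -1.0000
Deviations: 1.0000, 2.0000, -10.0000, 13.0000, 1.0000, -7.0000
Σ_{t=1}^{5}(x_t−x̄)(x_{t+1}−x̄) = -142.0000
γ_1 = -142.0000 / 6 = -23.667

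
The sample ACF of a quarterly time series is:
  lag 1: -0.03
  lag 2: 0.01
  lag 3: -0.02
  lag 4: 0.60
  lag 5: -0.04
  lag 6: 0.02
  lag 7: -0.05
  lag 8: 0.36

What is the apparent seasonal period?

The largest autocorrelation is r_4 = 0.60, with a weaker echo at lag 8 (0.36); the remaining lags stay at or below 0.02.
The dominant spike at lag 4 indicates a seasonal period of 4.

4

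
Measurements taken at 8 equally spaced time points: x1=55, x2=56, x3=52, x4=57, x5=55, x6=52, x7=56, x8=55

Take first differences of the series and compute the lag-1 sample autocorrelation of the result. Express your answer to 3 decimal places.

First differences Δx: 1, -4, 5, -2, -3, 4, -1
Mean of differences = 0.0000
Numerator Σ(Δx_t−Δx̄)(Δx_{t+1}−Δx̄) = -44.0000
Denominator Σ(Δx_t−Δx̄)² = 72.0000
r_1(Δx) = -44.0000 / 72.0000 = -0.611

-0.611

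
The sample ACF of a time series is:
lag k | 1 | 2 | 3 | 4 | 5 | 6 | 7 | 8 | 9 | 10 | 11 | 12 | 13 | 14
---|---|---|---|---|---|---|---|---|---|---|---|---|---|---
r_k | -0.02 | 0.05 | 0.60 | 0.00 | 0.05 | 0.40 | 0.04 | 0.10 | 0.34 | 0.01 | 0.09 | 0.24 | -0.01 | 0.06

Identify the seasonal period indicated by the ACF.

The largest autocorrelation is r_3 = 0.60, with weaker echoes at lags 6 (0.40), 9 (0.34) and 12 (0.24); the remaining lags stay at or below 0.10.
The dominant spike at lag 3 indicates a seasonal period of 3.

3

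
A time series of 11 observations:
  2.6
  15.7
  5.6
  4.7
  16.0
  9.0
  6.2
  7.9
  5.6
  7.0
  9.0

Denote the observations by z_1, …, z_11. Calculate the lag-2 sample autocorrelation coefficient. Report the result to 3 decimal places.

-0.262

Mean z̄ = (2.6 + 15.7 + 5.6 + 4.7 + 16.0 + 9.0 + 6.2 + 7.9 + 5.6 + 7.0 + 9.0)/11 = 8.1182
Numerator Σ_{t=1}^{9}(z_t−z̄)(z_{t+2}−z̄) = -47.3398
Denominator Σ(z_t−z̄)² = 180.9564
r_2 = -47.3398 / 180.9564 = -0.262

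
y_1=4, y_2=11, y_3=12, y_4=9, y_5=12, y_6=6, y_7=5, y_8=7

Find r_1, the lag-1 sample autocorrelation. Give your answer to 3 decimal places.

0.101

Mean ȳ = (4 + 11 + 12 + 9 + 12 + 6 + 5 + 7)/8 = 8.2500
Deviations from mean: -4.2500, 2.7500, 3.7500, 0.7500, 3.7500, -2.2500, -3.2500, -1.2500
Numerator Σ_{t=1}^{7}(y_t−ȳ)(y_{t+1}−ȳ) = 7.1875
Denominator Σ(y_t−ȳ)² = 71.5000
r_1 = 7.1875 / 71.5000 = 0.101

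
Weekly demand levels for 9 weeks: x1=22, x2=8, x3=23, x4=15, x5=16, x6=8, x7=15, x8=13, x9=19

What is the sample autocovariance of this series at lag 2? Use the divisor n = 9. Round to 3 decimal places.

Mean x̄ = (22 + 8 + 23 + 15 + 16 + 8 + 15 + 13 + 19)/9 = 15.4444
Σ_{t=1}^{7}(x_t−x̄)(x_{t+2}−x̄) = 76.7160
γ_2 = 76.7160 / 9 = 8.524

8.524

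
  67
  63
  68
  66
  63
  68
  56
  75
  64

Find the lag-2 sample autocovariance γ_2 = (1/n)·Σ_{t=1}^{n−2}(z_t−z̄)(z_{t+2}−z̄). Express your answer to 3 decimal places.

Mean z̄ = (67 + 63 + 68 + 66 + 63 + 68 + 56 + 75 + 64)/9 = 65.5556
Σ_{t=1}^{7}(z_t−z̄)(z_{t+2}−z̄) = 59.6049
γ_2 = 59.6049 / 9 = 6.623

6.623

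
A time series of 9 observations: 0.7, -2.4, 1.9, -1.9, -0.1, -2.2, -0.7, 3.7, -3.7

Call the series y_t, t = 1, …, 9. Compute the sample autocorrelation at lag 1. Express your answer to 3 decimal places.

-0.579

Mean ȳ = (0.7 − 2.4 + 1.9 − 1.9 − 0.1 − 2.2 − 0.7 + 3.7 − 3.7)/9 = -0.5222
Numerator Σ_{t=1}^{8}(y_t−ȳ)(y_{t+1}−ȳ) = -25.3405
Denominator Σ(y_t−ȳ)² = 43.7356
r_1 = -25.3405 / 43.7356 = -0.579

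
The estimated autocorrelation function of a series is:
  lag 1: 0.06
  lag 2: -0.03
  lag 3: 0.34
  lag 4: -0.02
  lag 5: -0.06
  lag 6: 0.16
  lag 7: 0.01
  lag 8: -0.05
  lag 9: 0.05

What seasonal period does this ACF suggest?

3

The largest autocorrelation is r_3 = 0.34, with a weaker echo at lag 6 (0.16); the remaining lags stay at or below 0.06.
The dominant spike at lag 3 indicates a seasonal period of 3.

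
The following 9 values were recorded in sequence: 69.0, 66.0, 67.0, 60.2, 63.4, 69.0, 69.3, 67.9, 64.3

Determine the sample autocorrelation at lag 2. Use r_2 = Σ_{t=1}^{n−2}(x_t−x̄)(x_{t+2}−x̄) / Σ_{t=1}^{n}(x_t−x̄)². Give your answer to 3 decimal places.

Mean x̄ = (69.0 + 66.0 + 67.0 + 60.2 + 63.4 + 69.0 + 69.3 + 67.9 + 64.3)/9 = 66.2333
Numerator Σ_{t=1}^{7}(x_t−x̄)(x_{t+2}−x̄) = -25.3422
Denominator Σ(x_t−x̄)² = 76.3000
r_2 = -25.3422 / 76.3000 = -0.332

-0.332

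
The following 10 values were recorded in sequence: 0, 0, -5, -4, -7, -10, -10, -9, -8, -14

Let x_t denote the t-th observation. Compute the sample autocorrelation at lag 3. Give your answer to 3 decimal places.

Mean x̄ = (0 + 0 − 5 − 4 − 7 − 10 − 10 − 9 − 8 − 14)/10 = -6.7000
Numerator Σ_{t=1}^{7}(x_t−x̄)(x_{t+3}−x̄) = 30.6300
Denominator Σ(x_t−x̄)² = 182.1000
r_3 = 30.6300 / 182.1000 = 0.168

0.168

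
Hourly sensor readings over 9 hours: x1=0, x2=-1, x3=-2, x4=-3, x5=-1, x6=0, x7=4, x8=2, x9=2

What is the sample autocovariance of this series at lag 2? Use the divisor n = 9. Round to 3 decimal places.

1.022

Mean x̄ = (0 − 1 − 2 − 3 − 1 + 0 + 4 + 2 + 2)/9 = 0.1111
Σ_{t=1}^{7}(x_t−x̄)(x_{t+2}−x̄) = 9.1975
γ_2 = 9.1975 / 9 = 1.022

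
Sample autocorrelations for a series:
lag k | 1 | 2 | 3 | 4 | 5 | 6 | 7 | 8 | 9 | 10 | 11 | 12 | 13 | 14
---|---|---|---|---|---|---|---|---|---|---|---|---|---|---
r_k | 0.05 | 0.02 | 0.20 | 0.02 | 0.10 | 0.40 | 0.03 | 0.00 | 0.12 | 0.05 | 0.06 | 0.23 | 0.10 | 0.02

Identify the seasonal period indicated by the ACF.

The largest autocorrelation is r_6 = 0.40, with a weaker echo at lag 12 (0.23); the remaining lags stay at or below 0.20.
The dominant spike at lag 6 indicates a seasonal period of 6.

6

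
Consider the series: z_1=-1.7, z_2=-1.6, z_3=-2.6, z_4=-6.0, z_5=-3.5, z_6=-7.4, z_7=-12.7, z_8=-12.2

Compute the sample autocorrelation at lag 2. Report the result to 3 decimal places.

Mean z̄ = (-1.7 − 1.6 − 2.6 − 6.0 − 3.5 − 7.4 − 12.7 − 12.2)/8 = -5.9625
Numerator Σ_{t=1}^{6}(z_t−z̄)(z_{t+2}−z̄) = 14.8784
Denominator Σ(z_t−z̄)² = 140.9388
r_2 = 14.8784 / 140.9388 = 0.106

0.106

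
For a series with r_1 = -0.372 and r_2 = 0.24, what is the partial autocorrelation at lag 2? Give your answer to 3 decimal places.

0.118

φ_{22} = (r_2 − r_1²) / (1 − r_1²)
r_1² = (-0.372)² = 0.138384
Numerator = 0.24 − 0.1384 = 0.1016; denominator = 1 − 0.1384 = 0.8616
φ_{22} = 0.1016 / 0.8616 = 0.118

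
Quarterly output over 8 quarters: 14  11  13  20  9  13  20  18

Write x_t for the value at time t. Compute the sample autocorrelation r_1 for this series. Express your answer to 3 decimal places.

-0.101

Mean x̄ = (14 + 11 + 13 + 20 + 9 + 13 + 20 + 18)/8 = 14.7500
Deviations from mean: -0.7500, -3.7500, -1.7500, 5.2500, -5.7500, -1.7500, 5.2500, 3.2500
Σ(x_t−x̄)(x_{t+1}−x̄) = (2.8125) + (6.5625) + (-9.1875) + (-30.1875) + (10.0625) + (-9.1875) + (17.0625) = -12.0625
Denominator Σ(x_t−x̄)² = 119.5000
r_1 = -12.0625 / 119.5000 = -0.101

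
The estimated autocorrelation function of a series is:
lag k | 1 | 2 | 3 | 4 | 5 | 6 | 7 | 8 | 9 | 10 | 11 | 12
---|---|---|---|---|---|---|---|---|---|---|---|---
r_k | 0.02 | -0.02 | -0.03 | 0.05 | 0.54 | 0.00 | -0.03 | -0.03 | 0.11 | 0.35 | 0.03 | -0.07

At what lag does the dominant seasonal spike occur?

5

The largest autocorrelation is r_5 = 0.54, with a weaker echo at lag 10 (0.35); the remaining lags stay at or below 0.11.
The dominant spike at lag 5 indicates a seasonal period of 5.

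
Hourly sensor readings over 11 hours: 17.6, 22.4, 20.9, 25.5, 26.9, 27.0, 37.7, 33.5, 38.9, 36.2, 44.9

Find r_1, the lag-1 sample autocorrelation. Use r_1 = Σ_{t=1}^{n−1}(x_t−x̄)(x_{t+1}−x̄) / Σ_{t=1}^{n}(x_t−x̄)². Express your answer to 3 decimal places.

0.551

Mean x̄ = (17.6 + 22.4 + 20.9 + 25.5 + 26.9 + 27.0 + 37.7 + 33.5 + 38.9 + 36.2 + 44.9)/11 = 30.1364
Numerator Σ_{t=1}^{10}(x_t−x̄)(x_{t+1}−x̄) = 410.2778
Denominator Σ(x_t−x̄)² = 744.1855
r_1 = 410.2778 / 744.1855 = 0.551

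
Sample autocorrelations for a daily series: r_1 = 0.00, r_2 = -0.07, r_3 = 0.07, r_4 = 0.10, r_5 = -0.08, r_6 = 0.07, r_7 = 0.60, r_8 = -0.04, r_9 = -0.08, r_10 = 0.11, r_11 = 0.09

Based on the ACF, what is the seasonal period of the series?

The largest autocorrelation is r_7 = 0.60; the remaining lags stay at or below 0.11.
The dominant spike at lag 7 indicates a seasonal period of 7.

7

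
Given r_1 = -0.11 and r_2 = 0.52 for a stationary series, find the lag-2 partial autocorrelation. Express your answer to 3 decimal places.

φ_{22} = (r_2 − r_1²) / (1 − r_1²)
r_1² = (-0.11)² = 0.0121
Numerator = 0.52 − 0.0121 = 0.5079; denominator = 1 − 0.0121 = 0.9879
φ_{22} = 0.5079 / 0.9879 = 0.514

0.514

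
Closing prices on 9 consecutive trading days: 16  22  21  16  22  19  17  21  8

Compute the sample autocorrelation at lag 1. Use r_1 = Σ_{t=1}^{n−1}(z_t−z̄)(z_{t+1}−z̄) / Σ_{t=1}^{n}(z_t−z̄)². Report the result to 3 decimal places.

-0.250

Mean z̄ = (16 + 22 + 21 + 16 + 22 + 19 + 17 + 21 + 8)/9 = 18.0000
Numerator Σ_{t=1}^{8}(z_t−z̄)(z_{t+1}−z̄) = -40.0000
Denominator Σ(z_t−z̄)² = 160.0000
r_1 = -40.0000 / 160.0000 = -0.250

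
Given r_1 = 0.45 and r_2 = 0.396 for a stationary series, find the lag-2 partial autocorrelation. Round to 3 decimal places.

φ_{22} = (r_2 − r_1²) / (1 − r_1²)
r_1² = (0.45)² = 0.2025
Numerator = 0.396 − 0.2025 = 0.1935; denominator = 1 − 0.2025 = 0.7975
φ_{22} = 0.1935 / 0.7975 = 0.243

0.243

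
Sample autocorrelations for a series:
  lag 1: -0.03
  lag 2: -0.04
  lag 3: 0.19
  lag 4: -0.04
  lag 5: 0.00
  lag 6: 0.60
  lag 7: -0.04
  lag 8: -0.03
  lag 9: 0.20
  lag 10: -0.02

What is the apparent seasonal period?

6

The largest autocorrelation is r_6 = 0.60; the remaining lags stay at or below 0.20.
The dominant spike at lag 6 indicates a seasonal period of 6.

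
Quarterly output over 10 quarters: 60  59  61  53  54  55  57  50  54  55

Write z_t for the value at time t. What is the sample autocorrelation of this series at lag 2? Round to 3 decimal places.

0.102

Mean z̄ = (60 + 59 + 61 + 53 + 54 + 55 + 57 + 50 + 54 + 55)/10 = 55.8000
Numerator Σ_{t=1}^{8}(z_t−z̄)(z_{t+2}−z̄) = 10.7200
Denominator Σ(z_t−z̄)² = 105.6000
r_2 = 10.7200 / 105.6000 = 0.102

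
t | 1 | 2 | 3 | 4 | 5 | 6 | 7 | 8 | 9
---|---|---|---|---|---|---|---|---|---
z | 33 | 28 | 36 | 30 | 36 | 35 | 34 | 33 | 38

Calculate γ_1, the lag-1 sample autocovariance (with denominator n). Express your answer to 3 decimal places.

Mean z̄ = (33 + 28 + 36 + 30 + 36 + 35 + 34 + 33 + 38)/9 = 33.6667
Σ_{t=1}^{8}(z_t−z̄)(z_{t+1}−z̄) = -26.1111
γ_1 = -26.1111 / 9 = -2.901

-2.901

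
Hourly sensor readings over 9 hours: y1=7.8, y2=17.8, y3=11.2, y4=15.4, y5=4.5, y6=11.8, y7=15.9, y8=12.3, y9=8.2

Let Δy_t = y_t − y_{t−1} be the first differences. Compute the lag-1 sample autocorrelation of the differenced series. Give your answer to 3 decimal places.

First differences Δy: 10.0, -6.6, 4.2, -10.9, 7.3, 4.1, -3.6, -4.1
Mean of differences = 0.0500
Numerator Σ(Δy_t−Δȳ)(Δy_{t+1}−Δȳ) = -188.8675
Denominator Σ(Δy_t−Δȳ)² = 379.8600
r_1(Δy) = -188.8675 / 379.8600 = -0.497

-0.497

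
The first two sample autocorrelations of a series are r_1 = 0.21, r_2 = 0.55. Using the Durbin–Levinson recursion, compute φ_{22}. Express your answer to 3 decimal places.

0.529

φ_{22} = (r_2 − r_1²) / (1 − r_1²)
r_1² = (0.21)² = 0.0441
Numerator = 0.55 − 0.0441 = 0.5059; denominator = 1 − 0.0441 = 0.9559
φ_{22} = 0.5059 / 0.9559 = 0.529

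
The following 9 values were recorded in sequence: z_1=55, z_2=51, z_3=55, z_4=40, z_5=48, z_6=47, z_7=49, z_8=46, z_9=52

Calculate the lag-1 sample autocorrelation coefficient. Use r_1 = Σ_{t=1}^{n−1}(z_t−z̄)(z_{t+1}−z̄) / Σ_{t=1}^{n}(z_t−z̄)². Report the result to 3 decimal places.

-0.148

Mean z̄ = (55 + 51 + 55 + 40 + 48 + 47 + 49 + 46 + 52)/9 = 49.2222
Numerator Σ_{t=1}^{8}(z_t−z̄)(z_{t+1}−z̄) = -26.4938
Denominator Σ(z_t−z̄)² = 179.5556
r_1 = -26.4938 / 179.5556 = -0.148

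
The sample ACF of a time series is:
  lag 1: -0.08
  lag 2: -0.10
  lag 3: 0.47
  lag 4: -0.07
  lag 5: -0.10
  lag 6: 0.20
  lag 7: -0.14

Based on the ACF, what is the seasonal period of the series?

The largest autocorrelation is r_3 = 0.47, with a weaker echo at lag 6 (0.20); the remaining lags stay at or below -0.07.
The dominant spike at lag 3 indicates a seasonal period of 3.

3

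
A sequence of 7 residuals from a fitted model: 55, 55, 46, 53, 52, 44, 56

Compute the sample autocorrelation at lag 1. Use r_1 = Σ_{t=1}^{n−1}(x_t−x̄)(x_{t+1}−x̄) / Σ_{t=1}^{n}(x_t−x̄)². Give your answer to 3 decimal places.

-0.385

Mean x̄ = (55 + 55 + 46 + 53 + 52 + 44 + 56)/7 = 51.5714
Σ(x_t−x̄)(x_{t+1}−x̄) = (11.7551) + (-19.1020) + (-7.9592) + (0.6122) + (-3.2449) + (-33.5306) = -51.4694
Denominator Σ(x_t−x̄)² = 133.7143
r_1 = -51.4694 / 133.7143 = -0.385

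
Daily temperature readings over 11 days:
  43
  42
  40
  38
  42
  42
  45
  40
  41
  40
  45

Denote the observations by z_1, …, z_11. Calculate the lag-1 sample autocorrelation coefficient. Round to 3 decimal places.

Mean z̄ = (43 + 42 + 40 + 38 + 42 + 42 + 45 + 40 + 41 + 40 + 45)/11 = 41.6364
Numerator Σ_{t=1}^{10}(z_t−z̄)(z_{t+1}−z̄) = -3.0413
Denominator Σ(z_t−z̄)² = 46.5455
r_1 = -3.0413 / 46.5455 = -0.065

-0.065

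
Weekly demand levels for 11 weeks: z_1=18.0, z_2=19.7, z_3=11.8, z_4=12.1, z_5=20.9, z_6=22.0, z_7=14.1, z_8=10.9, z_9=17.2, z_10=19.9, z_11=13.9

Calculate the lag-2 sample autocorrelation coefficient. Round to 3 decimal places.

Mean z̄ = (18.0 + 19.7 + 11.8 + 12.1 + 20.9 + 22.0 + 14.1 + 10.9 + 17.2 + 19.9 + 13.9)/11 = 16.4091
Numerator Σ_{t=1}^{9}(z_t−z̄)(z_{t+2}−z̄) = -130.5174
Denominator Σ(z_t−z̄)² = 159.3891
r_2 = -130.5174 / 159.3891 = -0.819

-0.819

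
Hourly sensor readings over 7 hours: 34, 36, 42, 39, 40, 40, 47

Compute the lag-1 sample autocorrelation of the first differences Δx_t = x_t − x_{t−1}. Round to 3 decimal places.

First differences Δx: 2, 6, -3, 1, 0, 7
Mean of differences = 2.1667
Numerator Σ(Δx_t−Δx̄)(Δx_{t+1}−Δx̄) = -22.3611
Denominator Σ(Δx_t−Δx̄)² = 70.8333
r_1(Δx) = -22.3611 / 70.8333 = -0.316

-0.316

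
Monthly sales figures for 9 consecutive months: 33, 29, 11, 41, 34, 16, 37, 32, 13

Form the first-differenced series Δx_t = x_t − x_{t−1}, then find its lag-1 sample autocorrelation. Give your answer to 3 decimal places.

-0.393

First differences Δx: -4, -18, 30, -7, -18, 21, -5, -19
Mean of differences = -2.5000
Numerator Σ(Δx_t−Δx̄)(Δx_{t+1}−Δx̄) = -938.7500
Denominator Σ(Δx_t−Δx̄)² = 2390.0000
r_1(Δx) = -938.7500 / 2390.0000 = -0.393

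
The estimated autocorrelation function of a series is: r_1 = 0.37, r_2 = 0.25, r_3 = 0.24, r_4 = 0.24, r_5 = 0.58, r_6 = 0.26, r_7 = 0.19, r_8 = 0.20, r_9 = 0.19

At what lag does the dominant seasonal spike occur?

The largest autocorrelation is r_5 = 0.58; the remaining lags stay at or below 0.37. The elevated value at lag 1 (0.37), dropping to 0.25 at lag 2, reflects decaying short-term dependence rather than seasonality.
The dominant spike at lag 5 indicates a seasonal period of 5.

5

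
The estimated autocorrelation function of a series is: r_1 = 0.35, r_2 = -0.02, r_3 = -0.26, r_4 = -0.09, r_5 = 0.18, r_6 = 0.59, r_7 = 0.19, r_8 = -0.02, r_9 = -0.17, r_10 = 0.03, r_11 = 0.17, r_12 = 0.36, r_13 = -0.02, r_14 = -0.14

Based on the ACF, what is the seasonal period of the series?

6

The largest autocorrelation is r_6 = 0.59, with a weaker echo at lag 12 (0.36); the remaining lags stay at or below 0.35.
The dominant spike at lag 6 indicates a seasonal period of 6.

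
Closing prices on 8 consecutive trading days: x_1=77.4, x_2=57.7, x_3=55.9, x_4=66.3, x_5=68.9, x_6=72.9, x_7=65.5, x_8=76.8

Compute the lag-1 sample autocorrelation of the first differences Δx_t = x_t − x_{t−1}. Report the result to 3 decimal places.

-0.083

First differences Δx: -19.7, -1.8, 10.4, 2.6, 4.0, -7.4, 11.3
Mean of differences = -0.0857
Numerator Σ(Δx_t−Δx̄)(Δx_{t+1}−Δx̄) = -58.3788
Denominator Σ(Δx_t−Δx̄)² = 704.6486
r_1(Δx) = -58.3788 / 704.6486 = -0.083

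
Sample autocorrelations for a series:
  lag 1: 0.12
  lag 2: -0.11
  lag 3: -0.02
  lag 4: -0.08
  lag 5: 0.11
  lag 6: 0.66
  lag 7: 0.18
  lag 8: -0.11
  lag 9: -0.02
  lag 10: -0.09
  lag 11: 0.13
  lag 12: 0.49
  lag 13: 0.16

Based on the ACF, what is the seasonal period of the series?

6

The largest autocorrelation is r_6 = 0.66, with a weaker echo at lag 12 (0.49); the remaining lags stay at or below 0.18.
The dominant spike at lag 6 indicates a seasonal period of 6.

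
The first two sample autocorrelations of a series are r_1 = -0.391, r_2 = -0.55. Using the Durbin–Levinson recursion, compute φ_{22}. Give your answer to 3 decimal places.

φ_{22} = (r_2 − r_1²) / (1 − r_1²)
r_1² = (-0.391)² = 0.152881
Numerator = -0.55 − 0.1529 = -0.7029; denominator = 1 − 0.1529 = 0.8471
φ_{22} = -0.7029 / 0.8471 = -0.830

-0.830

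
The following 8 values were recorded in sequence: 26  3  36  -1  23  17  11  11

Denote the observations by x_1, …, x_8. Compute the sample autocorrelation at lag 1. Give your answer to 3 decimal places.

-0.779

Mean x̄ = (26 + 3 + 36 − 1 + 23 + 17 + 11 + 11)/8 = 15.7500
Σ(x_t−x̄)(x_{t+1}−x̄) = (-130.6875) + (-258.1875) + (-339.1875) + (-121.4375) + (9.0625) + (-5.9375) + (22.5625) = -823.8125
Denominator Σ(x_t−x̄)² = 1057.5000
r_1 = -823.8125 / 1057.5000 = -0.779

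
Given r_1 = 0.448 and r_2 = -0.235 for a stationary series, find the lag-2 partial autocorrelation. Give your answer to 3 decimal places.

φ_{22} = (r_2 − r_1²) / (1 − r_1²)
r_1² = (0.448)² = 0.200704
Numerator = -0.235 − 0.2007 = -0.4357; denominator = 1 − 0.2007 = 0.7993
φ_{22} = -0.4357 / 0.7993 = -0.545

-0.545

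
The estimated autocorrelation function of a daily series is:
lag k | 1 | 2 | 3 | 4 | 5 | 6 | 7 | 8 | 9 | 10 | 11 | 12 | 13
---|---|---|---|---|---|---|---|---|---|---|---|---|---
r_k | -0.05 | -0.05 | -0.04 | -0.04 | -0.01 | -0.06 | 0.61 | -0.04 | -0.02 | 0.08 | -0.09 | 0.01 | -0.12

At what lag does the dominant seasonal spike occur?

7

The largest autocorrelation is r_7 = 0.61; the remaining lags stay at or below 0.08.
The dominant spike at lag 7 indicates a seasonal period of 7.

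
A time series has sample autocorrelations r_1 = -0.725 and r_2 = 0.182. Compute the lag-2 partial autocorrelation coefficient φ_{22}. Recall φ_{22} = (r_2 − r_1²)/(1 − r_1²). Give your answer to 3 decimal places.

φ_{22} = (r_2 − r_1²) / (1 − r_1²)
r_1² = (-0.725)² = 0.525625
Numerator = 0.182 − 0.5256 = -0.3436; denominator = 1 − 0.5256 = 0.4744
φ_{22} = -0.3436 / 0.4744 = -0.724

-0.724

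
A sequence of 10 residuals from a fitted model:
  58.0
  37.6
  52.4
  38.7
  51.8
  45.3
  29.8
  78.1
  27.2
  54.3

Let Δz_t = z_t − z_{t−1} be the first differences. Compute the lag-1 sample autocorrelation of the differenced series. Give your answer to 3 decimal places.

-0.759

First differences Δz: -20.4, 14.8, -13.7, 13.1, -6.5, -15.5, 48.3, -50.9, 27.1
Mean of differences = -0.4111
Numerator Σ(Δz_t−Δz̄)(Δz_{t+1}−Δz̄) = -5259.5046
Denominator Σ(Δz_t−Δz̄)² = 6933.5889
r_1(Δz) = -5259.5046 / 6933.5889 = -0.759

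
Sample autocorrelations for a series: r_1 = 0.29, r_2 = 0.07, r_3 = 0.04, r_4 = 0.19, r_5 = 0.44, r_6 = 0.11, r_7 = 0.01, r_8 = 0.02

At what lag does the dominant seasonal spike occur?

5

The largest autocorrelation is r_5 = 0.44; the remaining lags stay at or below 0.29. The elevated value at lag 1 (0.29), dropping to 0.07 at lag 2, reflects decaying short-term dependence rather than seasonality.
The dominant spike at lag 5 indicates a seasonal period of 5.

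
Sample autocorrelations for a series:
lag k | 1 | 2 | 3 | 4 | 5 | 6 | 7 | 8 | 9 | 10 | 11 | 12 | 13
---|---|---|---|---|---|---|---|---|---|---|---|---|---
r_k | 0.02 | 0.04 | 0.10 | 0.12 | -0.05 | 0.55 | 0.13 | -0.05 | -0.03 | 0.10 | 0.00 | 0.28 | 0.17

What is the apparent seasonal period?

6

The largest autocorrelation is r_6 = 0.55, with a weaker echo at lag 12 (0.28); the remaining lags stay at or below 0.17.
The dominant spike at lag 6 indicates a seasonal period of 6.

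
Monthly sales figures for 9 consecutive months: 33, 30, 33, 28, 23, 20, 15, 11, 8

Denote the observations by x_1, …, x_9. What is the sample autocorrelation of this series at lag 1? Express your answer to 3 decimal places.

0.687

Mean x̄ = (33 + 30 + 33 + 28 + 23 + 20 + 15 + 11 + 8)/9 = 22.3333
Numerator Σ_{t=1}^{8}(x_t−x̄)(x_{t+1}−x̄) = 488.8889
Denominator Σ(x_t−x̄)² = 712.0000
r_1 = 488.8889 / 712.0000 = 0.687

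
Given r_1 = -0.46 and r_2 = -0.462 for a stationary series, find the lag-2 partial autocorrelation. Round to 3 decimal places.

-0.854

φ_{22} = (r_2 − r_1²) / (1 − r_1²)
r_1² = (-0.46)² = 0.2116
Numerator = -0.462 − 0.2116 = -0.6736; denominator = 1 − 0.2116 = 0.7884
φ_{22} = -0.6736 / 0.7884 = -0.854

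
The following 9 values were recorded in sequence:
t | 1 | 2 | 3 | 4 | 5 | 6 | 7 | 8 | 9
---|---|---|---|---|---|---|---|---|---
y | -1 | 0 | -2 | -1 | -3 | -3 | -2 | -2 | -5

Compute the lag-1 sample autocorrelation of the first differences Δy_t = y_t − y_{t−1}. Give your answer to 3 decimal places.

First differences Δy: 1, -2, 1, -2, 0, 1, 0, -3
Mean of differences = -0.5000
Numerator Σ(Δy_t−Δȳ)(Δy_{t+1}−Δȳ) = -7.2500
Denominator Σ(Δy_t−Δȳ)² = 18.0000
r_1(Δy) = -7.2500 / 18.0000 = -0.403

-0.403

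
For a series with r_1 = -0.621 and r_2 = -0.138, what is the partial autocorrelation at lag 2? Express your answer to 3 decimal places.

-0.852

φ_{22} = (r_2 − r_1²) / (1 − r_1²)
r_1² = (-0.621)² = 0.385641
Numerator = -0.138 − 0.3856 = -0.5236; denominator = 1 − 0.3856 = 0.6144
φ_{22} = -0.5236 / 0.6144 = -0.852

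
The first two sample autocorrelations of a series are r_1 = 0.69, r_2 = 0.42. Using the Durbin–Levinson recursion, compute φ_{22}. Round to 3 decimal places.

-0.107

φ_{22} = (r_2 − r_1²) / (1 − r_1²)
r_1² = (0.69)² = 0.4761
Numerator = 0.42 − 0.4761 = -0.0561; denominator = 1 − 0.4761 = 0.5239
φ_{22} = -0.0561 / 0.5239 = -0.107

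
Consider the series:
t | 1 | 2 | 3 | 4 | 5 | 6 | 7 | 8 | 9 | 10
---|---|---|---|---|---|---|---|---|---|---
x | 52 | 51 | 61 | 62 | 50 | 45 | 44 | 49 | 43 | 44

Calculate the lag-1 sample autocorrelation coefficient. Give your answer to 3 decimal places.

0.550

Mean x̄ = (52 + 51 + 61 + 62 + 50 + 45 + 44 + 49 + 43 + 44)/10 = 50.1000
Numerator Σ_{t=1}^{9}(x_t−x̄)(x_{t+1}−x̄) = 229.4900
Denominator Σ(x_t−x̄)² = 416.9000
r_1 = 229.4900 / 416.9000 = 0.550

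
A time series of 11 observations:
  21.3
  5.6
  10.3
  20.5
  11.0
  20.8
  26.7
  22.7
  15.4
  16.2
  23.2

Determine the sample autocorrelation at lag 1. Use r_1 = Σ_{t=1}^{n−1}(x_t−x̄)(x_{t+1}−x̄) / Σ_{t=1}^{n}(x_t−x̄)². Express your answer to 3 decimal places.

Mean x̄ = (21.3 + 5.6 + 10.3 + 20.5 + 11.0 + 20.8 + 26.7 + 22.7 + 15.4 + 16.2 + 23.2)/11 = 17.6091
Numerator Σ_{t=1}^{10}(x_t−x̄)(x_{t+1}−x̄) = 41.4036
Denominator Σ(x_t−x̄)² = 420.1691
r_1 = 41.4036 / 420.1691 = 0.099

0.099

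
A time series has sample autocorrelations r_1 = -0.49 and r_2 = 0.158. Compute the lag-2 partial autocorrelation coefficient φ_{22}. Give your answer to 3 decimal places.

φ_{22} = (r_2 − r_1²) / (1 − r_1²)
r_1² = (-0.49)² = 0.2401
Numerator = 0.158 − 0.2401 = -0.0821; denominator = 1 − 0.2401 = 0.7599
φ_{22} = -0.0821 / 0.7599 = -0.108

-0.108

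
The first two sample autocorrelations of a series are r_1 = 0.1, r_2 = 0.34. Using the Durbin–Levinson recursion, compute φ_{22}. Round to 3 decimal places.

0.333

φ_{22} = (r_2 − r_1²) / (1 − r_1²)
r_1² = (0.1)² = 0.01
Numerator = 0.34 − 0.0100 = 0.3300; denominator = 1 − 0.0100 = 0.9900
φ_{22} = 0.3300 / 0.9900 = 0.333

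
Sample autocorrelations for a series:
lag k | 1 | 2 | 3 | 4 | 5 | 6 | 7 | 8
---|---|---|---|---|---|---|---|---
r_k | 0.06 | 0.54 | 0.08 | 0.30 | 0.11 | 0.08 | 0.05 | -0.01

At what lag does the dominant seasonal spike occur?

The largest autocorrelation is r_2 = 0.54, with a weaker echo at lag 4 (0.30); the remaining lags stay at or below 0.11.
The dominant spike at lag 2 indicates a seasonal period of 2.

2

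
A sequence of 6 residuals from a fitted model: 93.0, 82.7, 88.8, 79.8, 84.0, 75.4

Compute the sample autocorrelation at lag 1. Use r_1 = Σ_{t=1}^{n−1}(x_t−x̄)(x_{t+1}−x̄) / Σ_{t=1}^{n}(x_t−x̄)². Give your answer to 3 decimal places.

Mean x̄ = (93.0 + 82.7 + 88.8 + 79.8 + 84.0 + 75.4)/6 = 83.9500
Σ(x_t−x̄)(x_{t+1}−x̄) = (-11.3125) + (-6.0625) + (-20.1275) + (-0.2075) + (-0.4275) = -38.1375
Denominator Σ(x_t−x̄)² = 197.3150
r_1 = -38.1375 / 197.3150 = -0.193

-0.193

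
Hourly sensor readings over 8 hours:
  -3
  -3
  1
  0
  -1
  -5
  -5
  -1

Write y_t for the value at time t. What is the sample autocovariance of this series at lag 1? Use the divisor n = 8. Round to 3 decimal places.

Mean ȳ = (-3 − 3 + 1 + 0 − 1 − 5 − 5 − 1)/8 = -2.1250
Σ_{t=1}^{7}(y_t−ȳ)(y_{t+1}−ȳ) = 8.8594
γ_1 = 8.8594 / 8 = 1.107

1.107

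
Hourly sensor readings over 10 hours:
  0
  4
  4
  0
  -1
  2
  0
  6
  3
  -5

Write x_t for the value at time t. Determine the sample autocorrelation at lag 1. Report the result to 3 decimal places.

Mean x̄ = (0 + 4 + 4 + 0 − 1 + 2 + 0 + 6 + 3 − 5)/10 = 1.3000
Numerator Σ_{t=1}^{9}(x_t−x̄)(x_{t+1}−x̄) = -8.0900
Denominator Σ(x_t−x̄)² = 90.1000
r_1 = -8.0900 / 90.1000 = -0.090

-0.090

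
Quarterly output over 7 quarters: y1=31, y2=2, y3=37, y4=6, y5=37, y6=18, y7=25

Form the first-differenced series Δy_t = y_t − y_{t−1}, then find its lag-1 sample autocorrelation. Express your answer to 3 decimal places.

First differences Δy: -29, 35, -31, 31, -19, 7
Mean of differences = -1.0000
Numerator Σ(Δy_t−Δȳ)(Δy_{t+1}−Δȳ) = -3768.0000
Denominator Σ(Δy_t−Δȳ)² = 4392.0000
r_1(Δy) = -3768.0000 / 4392.0000 = -0.858

-0.858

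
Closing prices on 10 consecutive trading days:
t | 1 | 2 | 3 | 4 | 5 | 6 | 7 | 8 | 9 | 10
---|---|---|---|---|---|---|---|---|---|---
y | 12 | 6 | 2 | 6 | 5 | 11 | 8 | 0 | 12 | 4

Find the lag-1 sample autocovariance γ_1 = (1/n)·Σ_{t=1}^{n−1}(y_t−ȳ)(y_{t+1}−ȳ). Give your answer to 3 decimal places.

Mean ȳ = (12 + 6 + 2 + 6 + 5 + 11 + 8 + 0 + 12 + 4)/10 = 6.6000
Σ_{t=1}^{9}(y_t−ȳ)(y_{t+1}−ȳ) = -56.5600
γ_1 = -56.5600 / 10 = -5.656

-5.656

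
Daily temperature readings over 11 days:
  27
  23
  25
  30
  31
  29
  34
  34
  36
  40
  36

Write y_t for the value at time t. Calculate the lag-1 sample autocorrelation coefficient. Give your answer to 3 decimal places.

Mean ȳ = (27 + 23 + 25 + 30 + 31 + 29 + 34 + 34 + 36 + 40 + 36)/11 = 31.3636
Numerator Σ_{t=1}^{10}(y_t−ȳ)(y_{t+1}−ȳ) = 192.7769
Denominator Σ(y_t−ȳ)² = 268.5455
r_1 = 192.7769 / 268.5455 = 0.718

0.718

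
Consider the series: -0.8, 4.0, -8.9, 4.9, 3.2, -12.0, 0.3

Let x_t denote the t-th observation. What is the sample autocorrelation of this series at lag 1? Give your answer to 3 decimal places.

-0.467

Mean x̄ = (-0.8 + 4.0 − 8.9 + 4.9 + 3.2 − 12.0 + 0.3)/7 = -1.3286
Deviations from mean: 0.5286, 5.3286, -7.5714, 6.2286, 4.5286, -10.6714, 1.6286
Σ(x_t−x̄)(x_{t+1}−x̄) = (2.8165) + (-40.3449) + (-47.1592) + (28.2065) + (-48.3263) + (-17.3792) = -122.1865
Denominator Σ(x_t−x̄)² = 261.8343
r_1 = -122.1865 / 261.8343 = -0.467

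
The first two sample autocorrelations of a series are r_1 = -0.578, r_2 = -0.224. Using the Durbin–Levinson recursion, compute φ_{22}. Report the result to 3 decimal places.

φ_{22} = (r_2 − r_1²) / (1 − r_1²)
r_1² = (-0.578)² = 0.334084
Numerator = -0.224 − 0.3341 = -0.5581; denominator = 1 − 0.3341 = 0.6659
φ_{22} = -0.5581 / 0.6659 = -0.838

-0.838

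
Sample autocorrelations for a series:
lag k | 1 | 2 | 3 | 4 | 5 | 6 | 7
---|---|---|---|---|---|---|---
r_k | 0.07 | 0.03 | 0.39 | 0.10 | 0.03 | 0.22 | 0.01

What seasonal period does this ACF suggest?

3

The largest autocorrelation is r_3 = 0.39, with a weaker echo at lag 6 (0.22); the remaining lags stay at or below 0.10.
The dominant spike at lag 3 indicates a seasonal period of 3.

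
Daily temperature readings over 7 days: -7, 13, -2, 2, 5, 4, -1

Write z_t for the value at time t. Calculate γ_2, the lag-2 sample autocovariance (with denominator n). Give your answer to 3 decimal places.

2.143

Mean z̄ = (-7 + 13 − 2 + 2 + 5 + 4 − 1)/7 = 2.0000
Σ_{t=1}^{5}(z_t−z̄)(z_{t+2}−z̄) = 15.0000
γ_2 = 15.0000 / 7 = 2.143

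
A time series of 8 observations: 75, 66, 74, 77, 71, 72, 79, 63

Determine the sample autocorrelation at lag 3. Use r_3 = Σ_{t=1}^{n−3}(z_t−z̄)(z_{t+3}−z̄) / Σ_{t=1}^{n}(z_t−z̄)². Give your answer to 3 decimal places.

0.315

Mean z̄ = (75 + 66 + 74 + 77 + 71 + 72 + 79 + 63)/8 = 72.1250
Deviations from mean: 2.8750, -6.1250, 1.8750, 4.8750, -1.1250, -0.1250, 6.8750, -9.1250
Numerator Σ_{t=1}^{5}(z_t−z̄)(z_{t+3}−z̄) = 64.4531
Denominator Σ(z_t−z̄)² = 204.8750
r_3 = 64.4531 / 204.8750 = 0.315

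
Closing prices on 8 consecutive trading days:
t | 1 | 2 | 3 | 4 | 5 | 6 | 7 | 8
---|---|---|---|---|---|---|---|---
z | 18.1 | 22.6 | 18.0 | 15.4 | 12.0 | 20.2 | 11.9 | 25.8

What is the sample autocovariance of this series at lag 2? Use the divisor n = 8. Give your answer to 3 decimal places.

Mean z̄ = (18.1 + 22.6 + 18.0 + 15.4 + 12.0 + 20.2 + 11.9 + 25.8)/8 = 18.0000
Σ_{t=1}^{6}(z_t−z̄)(z_{t+2}−z̄) = 36.0800
γ_2 = 36.0800 / 8 = 4.510

4.510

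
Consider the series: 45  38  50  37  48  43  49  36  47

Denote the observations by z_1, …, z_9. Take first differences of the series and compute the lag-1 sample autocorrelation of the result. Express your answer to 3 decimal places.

First differences Δz: -7, 12, -13, 11, -5, 6, -13, 11
Mean of differences = 0.2500
Numerator Σ(Δz_t−Δz̄)(Δz_{t+1}−Δz̄) = -688.5625
Denominator Σ(Δz_t−Δz̄)² = 833.5000
r_1(Δz) = -688.5625 / 833.5000 = -0.826

-0.826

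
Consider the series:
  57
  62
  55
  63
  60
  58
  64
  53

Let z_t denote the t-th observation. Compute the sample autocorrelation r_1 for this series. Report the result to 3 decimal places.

-0.611

Mean z̄ = (57 + 62 + 55 + 63 + 60 + 58 + 64 + 53)/8 = 59.0000
Σ(z_t−z̄)(z_{t+1}−z̄) = (-6.0000) + (-12.0000) + (-16.0000) + (4.0000) + (-1.0000) + (-5.0000) + (-30.0000) = -66.0000
Denominator Σ(z_t−z̄)² = 108.0000
r_1 = -66.0000 / 108.0000 = -0.611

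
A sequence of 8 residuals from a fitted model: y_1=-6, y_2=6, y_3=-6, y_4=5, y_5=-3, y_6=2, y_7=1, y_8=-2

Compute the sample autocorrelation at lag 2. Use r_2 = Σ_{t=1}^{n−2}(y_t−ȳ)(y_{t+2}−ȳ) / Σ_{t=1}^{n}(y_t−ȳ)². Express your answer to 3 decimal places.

Mean ȳ = (-6 + 6 − 6 + 5 − 3 + 2 + 1 − 2)/8 = -0.3750
Σ(y_t−ȳ)(y_{t+2}−ȳ) = (31.6406) + (34.2656) + (14.7656) + (12.7656) + (-3.6094) + (-3.8594) = 85.9688
Denominator Σ(y_t−ȳ)² = 149.8750
r_2 = 85.9688 / 149.8750 = 0.574

0.574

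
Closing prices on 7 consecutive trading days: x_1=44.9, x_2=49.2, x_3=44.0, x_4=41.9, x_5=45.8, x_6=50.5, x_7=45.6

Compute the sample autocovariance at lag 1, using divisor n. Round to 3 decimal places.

-0.511

Mean x̄ = (44.9 + 49.2 + 44.0 + 41.9 + 45.8 + 50.5 + 45.6)/7 = 45.9857
Σ_{t=1}^{6}(x_t−x̄)(x_{t+1}−x̄) = -3.5802
γ_1 = -3.5802 / 7 = -0.511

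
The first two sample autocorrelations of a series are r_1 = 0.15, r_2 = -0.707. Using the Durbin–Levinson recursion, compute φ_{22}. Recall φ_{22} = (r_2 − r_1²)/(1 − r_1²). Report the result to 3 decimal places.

φ_{22} = (r_2 − r_1²) / (1 − r_1²)
r_1² = (0.15)² = 0.0225
Numerator = -0.707 − 0.0225 = -0.7295; denominator = 1 − 0.0225 = 0.9775
φ_{22} = -0.7295 / 0.9775 = -0.746

-0.746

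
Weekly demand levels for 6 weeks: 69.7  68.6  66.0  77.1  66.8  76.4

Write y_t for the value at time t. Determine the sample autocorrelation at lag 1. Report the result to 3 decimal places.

-0.560

Mean ȳ = (69.7 + 68.6 + 66.0 + 77.1 + 66.8 + 76.4)/6 = 70.7667
Deviations from mean: -1.0667, -2.1667, -4.7667, 6.3333, -3.9667, 5.6333
Σ(y_t−ȳ)(y_{t+1}−ȳ) = (2.3111) + (10.3278) + (-30.1889) + (-25.1222) + (-22.3456) = -65.0178
Denominator Σ(y_t−ȳ)² = 116.1333
r_1 = -65.0178 / 116.1333 = -0.560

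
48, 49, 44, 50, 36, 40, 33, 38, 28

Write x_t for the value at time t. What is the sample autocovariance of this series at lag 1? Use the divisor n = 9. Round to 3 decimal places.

Mean x̄ = (48 + 49 + 44 + 50 + 36 + 40 + 33 + 38 + 28)/9 = 40.6667
Σ_{t=1}^{8}(x_t−x̄)(x_{t+1}−x̄) = 138.8889
γ_1 = 138.8889 / 9 = 15.432

15.432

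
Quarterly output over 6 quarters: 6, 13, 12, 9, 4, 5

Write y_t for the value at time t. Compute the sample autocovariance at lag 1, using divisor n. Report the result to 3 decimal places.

Mean ȳ = (6 + 13 + 12 + 9 + 4 + 5)/6 = 8.1667
Σ_{t=1}^{5}(y_t−ȳ)(y_{t+1}−ȳ) = 20.9722
γ_1 = 20.9722 / 6 = 3.495

3.495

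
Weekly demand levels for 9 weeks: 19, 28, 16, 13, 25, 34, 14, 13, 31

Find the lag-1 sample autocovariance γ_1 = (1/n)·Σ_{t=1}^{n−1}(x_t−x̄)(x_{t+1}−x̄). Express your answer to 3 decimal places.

Mean x̄ = (19 + 28 + 16 + 13 + 25 + 34 + 14 + 13 + 31)/9 = 21.4444
Σ_{t=1}^{8}(x_t−x̄)(x_{t+1}−x̄) = -102.4198
γ_1 = -102.4198 / 9 = -11.380

-11.380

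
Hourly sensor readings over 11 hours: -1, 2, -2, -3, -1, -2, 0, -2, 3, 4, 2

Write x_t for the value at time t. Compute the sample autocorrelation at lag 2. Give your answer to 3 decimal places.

0.107

Mean x̄ = (-1 + 2 − 2 − 3 − 1 − 2 + 0 − 2 + 3 + 4 + 2)/11 = 0.0000
Numerator Σ_{t=1}^{9}(x_t−x̄)(x_{t+2}−x̄) = 6.0000
Denominator Σ(x_t−x̄)² = 56.0000
r_2 = 6.0000 / 56.0000 = 0.107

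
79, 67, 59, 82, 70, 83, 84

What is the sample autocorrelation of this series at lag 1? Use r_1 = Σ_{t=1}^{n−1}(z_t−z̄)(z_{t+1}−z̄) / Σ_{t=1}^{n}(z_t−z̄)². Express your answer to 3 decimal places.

Mean z̄ = (79 + 67 + 59 + 82 + 70 + 83 + 84)/7 = 74.8571
Deviations from mean: 4.1429, -7.8571, -15.8571, 7.1429, -4.8571, 8.1429, 9.1429
Numerator Σ_{t=1}^{6}(z_t−z̄)(z_{t+1}−z̄) = -21.0204
Denominator Σ(z_t−z̄)² = 554.8571
r_1 = -21.0204 / 554.8571 = -0.038

-0.038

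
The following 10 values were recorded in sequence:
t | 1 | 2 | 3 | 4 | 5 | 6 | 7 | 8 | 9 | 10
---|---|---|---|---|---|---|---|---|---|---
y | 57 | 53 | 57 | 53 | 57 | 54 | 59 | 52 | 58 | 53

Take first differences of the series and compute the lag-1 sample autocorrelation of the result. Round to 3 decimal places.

-0.873

First differences Δy: -4, 4, -4, 4, -3, 5, -7, 6, -5
Mean of differences = -0.4444
Numerator Σ(Δy_t−Δȳ)(Δy_{t+1}−Δȳ) = -179.9753
Denominator Σ(Δy_t−Δȳ)² = 206.2222
r_1(Δy) = -179.9753 / 206.2222 = -0.873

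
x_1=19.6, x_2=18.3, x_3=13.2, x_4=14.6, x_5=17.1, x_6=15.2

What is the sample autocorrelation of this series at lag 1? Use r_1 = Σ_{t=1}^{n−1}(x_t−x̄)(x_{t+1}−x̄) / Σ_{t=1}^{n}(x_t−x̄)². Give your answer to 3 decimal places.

0.120

Mean x̄ = (19.6 + 18.3 + 13.2 + 14.6 + 17.1 + 15.2)/6 = 16.3333
Deviations from mean: 3.2667, 1.9667, -3.1333, -1.7333, 0.7667, -1.1333
Σ(x_t−x̄)(x_{t+1}−x̄) = (6.4244) + (-6.1622) + (5.4311) + (-1.3289) + (-0.8689) = 3.4956
Denominator Σ(x_t−x̄)² = 29.2333
r_1 = 3.4956 / 29.2333 = 0.120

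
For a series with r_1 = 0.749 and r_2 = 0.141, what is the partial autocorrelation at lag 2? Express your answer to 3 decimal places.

φ_{22} = (r_2 − r_1²) / (1 − r_1²)
r_1² = (0.749)² = 0.561001
Numerator = 0.141 − 0.5610 = -0.4200; denominator = 1 − 0.5610 = 0.4390
φ_{22} = -0.4200 / 0.4390 = -0.957

-0.957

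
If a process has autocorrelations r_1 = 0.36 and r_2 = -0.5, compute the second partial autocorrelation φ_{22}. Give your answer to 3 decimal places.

φ_{22} = (r_2 − r_1²) / (1 − r_1²)
r_1² = (0.36)² = 0.1296
Numerator = -0.5 − 0.1296 = -0.6296; denominator = 1 − 0.1296 = 0.8704
φ_{22} = -0.6296 / 0.8704 = -0.723

-0.723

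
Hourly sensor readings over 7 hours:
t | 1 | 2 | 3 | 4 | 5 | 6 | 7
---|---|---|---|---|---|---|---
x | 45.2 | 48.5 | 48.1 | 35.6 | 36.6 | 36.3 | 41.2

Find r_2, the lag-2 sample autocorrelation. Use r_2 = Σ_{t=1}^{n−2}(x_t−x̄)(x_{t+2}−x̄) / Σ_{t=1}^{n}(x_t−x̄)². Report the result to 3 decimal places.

-0.086

Mean x̄ = (45.2 + 48.5 + 48.1 + 35.6 + 36.6 + 36.3 + 41.2)/7 = 41.6429
Σ(x_t−x̄)(x_{t+2}−x̄) = (22.9690) + (-41.4367) + (-32.5624) + (32.2861) + (2.2333) = -16.5108
Denominator Σ(x_t−x̄)² = 192.0571
r_2 = -16.5108 / 192.0571 = -0.086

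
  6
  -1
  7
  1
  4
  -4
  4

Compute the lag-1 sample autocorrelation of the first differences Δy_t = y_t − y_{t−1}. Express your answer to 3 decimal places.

First differences Δy: -7, 8, -6, 3, -8, 8
Mean of differences = -0.3333
Numerator Σ(Δy_t−Δȳ)(Δy_{t+1}−Δȳ) = -211.1111
Denominator Σ(Δy_t−Δȳ)² = 285.3333
r_1(Δy) = -211.1111 / 285.3333 = -0.740

-0.740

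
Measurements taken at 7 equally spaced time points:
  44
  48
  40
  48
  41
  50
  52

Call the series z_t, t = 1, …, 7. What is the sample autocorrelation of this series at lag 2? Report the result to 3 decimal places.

0.202

Mean z̄ = (44 + 48 + 40 + 48 + 41 + 50 + 52)/7 = 46.1429
Numerator Σ_{t=1}^{5}(z_t−z̄)(z_{t+2}−z̄) = 25.2449
Denominator Σ(z_t−z̄)² = 124.8571
r_2 = 25.2449 / 124.8571 = 0.202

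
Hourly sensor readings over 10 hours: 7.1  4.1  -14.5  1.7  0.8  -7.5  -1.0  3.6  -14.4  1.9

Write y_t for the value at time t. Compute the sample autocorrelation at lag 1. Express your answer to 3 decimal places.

Mean ȳ = (7.1 + 4.1 − 14.5 + 1.7 + 0.8 − 7.5 − 1.0 + 3.6 − 14.4 + 1.9)/10 = -1.8200
Numerator Σ_{t=1}^{9}(y_t−ȳ)(y_{t+1}−ȳ) = -187.7464
Denominator Σ(y_t−ȳ)² = 529.0560
r_1 = -187.7464 / 529.0560 = -0.355

-0.355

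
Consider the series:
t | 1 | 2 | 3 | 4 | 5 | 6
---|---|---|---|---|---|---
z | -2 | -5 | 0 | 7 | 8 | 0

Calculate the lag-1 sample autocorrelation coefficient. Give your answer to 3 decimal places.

Mean z̄ = (-2 − 5 + 0 + 7 + 8 + 0)/6 = 1.3333
Σ(z_t−z̄)(z_{t+1}−z̄) = (21.1111) + (8.4444) + (-7.5556) + (37.7778) + (-8.8889) = 50.8889
Denominator Σ(z_t−z̄)² = 131.3333
r_1 = 50.8889 / 131.3333 = 0.387

0.387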